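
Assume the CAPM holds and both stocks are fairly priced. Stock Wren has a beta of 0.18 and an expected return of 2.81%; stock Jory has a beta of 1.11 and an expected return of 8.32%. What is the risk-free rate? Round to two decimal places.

1.74%

Both satisfy E(R) = R_f + β·MRP, so the slope of the SML is
MRP = (8.32% − 2.81%) / (1.11 − 0.18) = 5.51% / 0.93 = 5.9247%
R_f = E(R_Wren) − β_Wren·MRP = 2.81% − 0.18 × 5.9247% = 1.7436%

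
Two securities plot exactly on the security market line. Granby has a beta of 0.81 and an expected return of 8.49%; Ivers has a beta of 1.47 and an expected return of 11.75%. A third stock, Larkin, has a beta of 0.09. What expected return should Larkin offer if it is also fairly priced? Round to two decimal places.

4.93%

MRP (SML slope) = (11.75% − 8.49%) / (1.47 − 0.81) = 3.26% / 0.66 = 4.9394%
R_f (intercept) = 8.49% − 0.81 × 4.9394% = 4.4891%
E(R_Larkin) = R_f + β × MRP = 4.4891% + 0.09 × 4.9394% = 4.93%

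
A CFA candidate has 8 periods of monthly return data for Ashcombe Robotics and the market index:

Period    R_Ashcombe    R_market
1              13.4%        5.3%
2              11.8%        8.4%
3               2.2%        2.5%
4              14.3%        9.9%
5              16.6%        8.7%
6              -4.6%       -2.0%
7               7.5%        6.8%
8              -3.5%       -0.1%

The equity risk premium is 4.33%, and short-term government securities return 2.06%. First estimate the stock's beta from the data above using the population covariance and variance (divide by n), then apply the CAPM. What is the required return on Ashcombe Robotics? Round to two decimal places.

Mean R_i = (13.4 + 11.8 + 2.2 + 14.3 + 16.6 − 4.6 + 7.5 − 3.5) / 8 = 7.2125%
Mean R_m = (5.3 + 8.4 + 2.5 + 9.9 + 8.7 − 2.0 + 6.8 − 0.1) / 8 = 4.9375%
Σ(R_i − R̄_i)(R_m − R̄_m) = 237.2863  ⇒  Cov = 237.2863 / 8 = 29.6608
Σ(R_m − R̄_m)² = 133.8188  ⇒  Var(R_m) = 133.8188 / 8 = 16.7274
β = Cov / Var(R_m) = 29.6608 / 16.7274 = 1.7732
E(R) = R_f + β × MRP = 2.06% + 1.7732 × 4.33% = 9.74%

9.74%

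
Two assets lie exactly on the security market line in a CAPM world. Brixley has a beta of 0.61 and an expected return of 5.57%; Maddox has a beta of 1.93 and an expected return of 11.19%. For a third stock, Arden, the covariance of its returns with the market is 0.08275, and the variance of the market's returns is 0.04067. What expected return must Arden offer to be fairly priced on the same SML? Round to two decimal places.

MRP = (11.19% − 5.57%) / (1.93 − 0.61) = 4.2576%
R_f = 5.57% − 0.61 × 4.2576% = 2.9729%
β_Arden = Cov / Var(R_m) = 0.08275 / 0.04067 = 2.0347
E(R_Arden) = R_f + β × MRP = 2.9729% + 2.0347 × 4.2576% = 11.64%

11.64%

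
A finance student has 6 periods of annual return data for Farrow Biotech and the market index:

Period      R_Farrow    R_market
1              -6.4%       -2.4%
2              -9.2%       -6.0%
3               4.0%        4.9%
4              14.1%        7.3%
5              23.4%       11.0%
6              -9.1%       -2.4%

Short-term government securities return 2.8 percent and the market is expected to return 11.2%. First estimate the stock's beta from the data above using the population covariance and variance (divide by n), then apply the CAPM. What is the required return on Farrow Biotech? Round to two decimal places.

Mean R_i = (-6.4 − 9.2 + 4.0 + 14.1 + 23.4 − 9.1) / 6 = 2.8000%
Mean R_m = (-2.4 − 6.0 + 4.9 + 7.3 + 11.0 − 2.4) / 6 = 2.0667%
Σ(R_i − R̄_i)(R_m − R̄_m) = 437.6100  ⇒  Cov = 437.6100 / 6 = 72.9350
Σ(R_m − R̄_m)² = 220.1933  ⇒  Var(R_m) = 220.1933 / 6 = 36.6989
β = Cov / Var(R_m) = 72.9350 / 36.6989 = 1.9874
MRP = 11.2% − 2.8% = 8.40%
E(R) = R_f + β × MRP = 2.8% + 1.9874 × 8.4% = 19.49%

19.49%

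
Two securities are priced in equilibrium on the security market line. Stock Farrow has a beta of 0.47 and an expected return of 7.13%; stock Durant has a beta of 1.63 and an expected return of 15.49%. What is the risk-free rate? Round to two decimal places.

Both satisfy E(R) = R_f + β·MRP, so the slope of the SML is
MRP = (15.49% − 7.13%) / (1.63 − 0.47) = 8.36% / 1.16 = 7.2069%
R_f = E(R_Farrow) − β_Farrow·MRP = 7.13% − 0.47 × 7.2069% = 3.7428%

3.74%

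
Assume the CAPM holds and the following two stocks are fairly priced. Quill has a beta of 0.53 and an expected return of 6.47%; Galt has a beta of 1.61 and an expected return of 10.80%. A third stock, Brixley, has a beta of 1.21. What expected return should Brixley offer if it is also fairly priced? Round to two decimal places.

9.20%

MRP (SML slope) = (10.80% − 6.47%) / (1.61 − 0.53) = 4.33% / 1.08 = 4.0093%
R_f (intercept) = 6.47% − 0.53 × 4.0093% = 4.3451%
E(R_Brixley) = R_f + β × MRP = 4.3451% + 1.21 × 4.0093% = 9.20%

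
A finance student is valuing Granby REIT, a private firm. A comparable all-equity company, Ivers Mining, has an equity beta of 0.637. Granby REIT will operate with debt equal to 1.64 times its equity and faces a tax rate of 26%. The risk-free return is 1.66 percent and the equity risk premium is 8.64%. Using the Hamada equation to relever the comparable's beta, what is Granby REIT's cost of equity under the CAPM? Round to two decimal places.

13.84%

β_L = β_U × [1 + (1 − t)(D/E)] = 0.637 × [1 + (1 − 0.26) × 1.64]
    = 0.637 × [1 + 0.74 × 1.64] = 0.637 × 2.2136 = 1.4101
E(R) = R_f + β_L × MRP = 1.66% + 1.4101 × 8.64% = 13.84%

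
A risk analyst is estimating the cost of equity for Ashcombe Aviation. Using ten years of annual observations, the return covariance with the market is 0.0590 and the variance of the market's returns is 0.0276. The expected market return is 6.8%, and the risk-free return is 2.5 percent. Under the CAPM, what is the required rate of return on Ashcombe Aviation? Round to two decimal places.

β = Cov(R_i, R_m) / Var(R_m) = 0.0590 / 0.0276 = 2.1377
MRP = 6.8% − 2.5% = 4.30%
E(R) = R_f + β × MRP = 2.5% + 2.1377 × 4.3% = 11.69%

11.69%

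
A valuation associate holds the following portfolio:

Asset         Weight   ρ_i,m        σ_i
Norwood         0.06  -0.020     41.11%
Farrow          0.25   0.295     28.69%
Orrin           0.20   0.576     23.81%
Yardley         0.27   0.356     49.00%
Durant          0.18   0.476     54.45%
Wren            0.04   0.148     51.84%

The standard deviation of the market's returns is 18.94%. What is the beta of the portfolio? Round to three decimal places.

β_Norwood = -0.020 × 41.11% / 18.94% = -0.0434
β_Farrow = 0.295 × 28.69% / 18.94% = 0.4469
β_Orrin = 0.576 × 23.81% / 18.94% = 0.7241
β_Yardley = 0.356 × 49.00% / 18.94% = 0.9210
β_Durant = 0.476 × 54.45% / 18.94% = 1.3684
β_Wren = 0.148 × 51.84% / 18.94% = 0.4051
β_P = Σ w_i β_i = 0.06×-0.0434 + 0.25×0.4469 + 0.20×0.7241 + 0.27×0.9210 + 0.18×1.3684 + 0.04×0.4051 = 0.7651

0.765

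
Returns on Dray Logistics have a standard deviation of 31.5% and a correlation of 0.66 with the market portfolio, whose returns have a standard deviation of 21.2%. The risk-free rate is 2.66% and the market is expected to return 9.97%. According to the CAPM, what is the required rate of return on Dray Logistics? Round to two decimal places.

9.83%

β = ρ × σ_i / σ_m = 0.66 × 31.5% / 21.2% = 0.9807
MRP = 9.97% − 2.66% = 7.31%
E(R) = 2.66% + 0.9807 × 7.31% = 9.83%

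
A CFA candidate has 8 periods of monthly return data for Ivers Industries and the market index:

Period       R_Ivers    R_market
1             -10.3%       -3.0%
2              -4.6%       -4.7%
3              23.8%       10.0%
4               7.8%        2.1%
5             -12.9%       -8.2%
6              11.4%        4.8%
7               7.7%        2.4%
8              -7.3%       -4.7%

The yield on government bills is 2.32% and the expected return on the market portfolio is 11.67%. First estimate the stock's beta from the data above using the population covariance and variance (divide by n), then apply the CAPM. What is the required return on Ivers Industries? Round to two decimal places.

21.61%

Mean R_i = (-10.3 − 4.6 + 23.8 + 7.8 − 12.9 + 11.4 + 7.7 − 7.3) / 8 = 1.9500%
Mean R_m = (-3.0 − 4.7 + 10.0 + 2.1 − 8.2 + 4.8 + 2.4 − 4.7) / 8 = -0.1625%
Σ(R_i − R̄_i)(R_m − R̄_m) = 522.7250  ⇒  Cov = 522.7250 / 8 = 65.3406
Σ(R_m − R̄_m)² = 253.4188  ⇒  Var(R_m) = 253.4188 / 8 = 31.6774
β = Cov / Var(R_m) = 65.3406 / 31.6774 = 2.0627
MRP = 11.67% − 2.32% = 9.35%
E(R) = R_f + β × MRP = 2.32% + 2.0627 × 9.35% = 21.61%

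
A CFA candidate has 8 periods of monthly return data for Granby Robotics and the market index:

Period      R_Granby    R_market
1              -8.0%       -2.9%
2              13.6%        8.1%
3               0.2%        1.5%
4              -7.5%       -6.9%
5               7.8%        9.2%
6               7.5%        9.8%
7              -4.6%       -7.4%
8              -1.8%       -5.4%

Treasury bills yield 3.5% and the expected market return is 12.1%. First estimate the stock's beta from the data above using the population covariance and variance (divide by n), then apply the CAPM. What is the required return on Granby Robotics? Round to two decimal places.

Mean R_i = (-8.0 + 13.6 + 0.2 − 7.5 + 7.8 + 7.5 − 4.6 − 1.8) / 8 = 0.9000%
Mean R_m = (-2.9 + 8.1 + 1.5 − 6.9 + 9.2 + 9.8 − 7.4 − 5.4) / 8 = 0.7500%
Σ(R_i − R̄_i)(R_m − R̄_m) = 369.0300  ⇒  Cov = 369.0300 / 8 = 46.1288
Σ(R_m − R̄_m)² = 383.9800  ⇒  Var(R_m) = 383.9800 / 8 = 47.9975
β = Cov / Var(R_m) = 46.1288 / 47.9975 = 0.9611
MRP = 12.1% − 3.5% = 8.60%
E(R) = R_f + β × MRP = 3.5% + 0.9611 × 8.6% = 11.77%

11.77%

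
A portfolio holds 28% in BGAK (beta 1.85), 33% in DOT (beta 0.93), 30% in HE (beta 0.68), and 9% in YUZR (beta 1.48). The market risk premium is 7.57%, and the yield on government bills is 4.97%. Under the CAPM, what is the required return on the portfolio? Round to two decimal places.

β_P = Σ w_i β_i = 0.28×1.85 + 0.33×0.93 + 0.30×0.68 + 0.09×1.48 = 1.1621
E(R_P) = R_f + β_P × MRP = 4.97% + 1.1621 × 7.57% = 13.77%

13.77%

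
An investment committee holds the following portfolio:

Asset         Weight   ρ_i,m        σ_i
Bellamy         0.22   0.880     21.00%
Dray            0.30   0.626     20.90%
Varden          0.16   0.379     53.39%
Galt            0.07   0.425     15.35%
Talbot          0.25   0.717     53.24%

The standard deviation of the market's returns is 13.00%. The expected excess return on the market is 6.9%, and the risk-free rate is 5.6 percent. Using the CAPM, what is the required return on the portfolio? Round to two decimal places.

β_Bellamy = 0.880 × 21.00% / 13.00% = 1.4215
β_Dray = 0.626 × 20.90% / 13.00% = 1.0064
β_Varden = 0.379 × 53.39% / 13.00% = 1.5565
β_Galt = 0.425 × 15.35% / 13.00% = 0.5018
β_Talbot = 0.717 × 53.24% / 13.00% = 2.9364
β_P = Σ w_i β_i = 0.22×1.4215 + 0.30×1.0064 + 0.16×1.5565 + 0.07×0.5018 + 0.25×2.9364 = 1.6329
E(R_P) = R_f + β_P × MRP = 5.6% + 1.6329 × 6.9% = 16.87%

16.87%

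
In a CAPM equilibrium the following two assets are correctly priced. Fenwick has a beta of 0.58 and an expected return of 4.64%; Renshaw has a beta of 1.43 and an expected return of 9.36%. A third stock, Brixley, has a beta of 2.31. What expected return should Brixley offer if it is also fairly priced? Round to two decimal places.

MRP (SML slope) = (9.36% − 4.64%) / (1.43 − 0.58) = 4.72% / 0.85 = 5.5529%
R_f (intercept) = 4.64% − 0.58 × 5.5529% = 1.4193%
E(R_Brixley) = R_f + β × MRP = 1.4193% + 2.31 × 5.5529% = 14.25%

14.25%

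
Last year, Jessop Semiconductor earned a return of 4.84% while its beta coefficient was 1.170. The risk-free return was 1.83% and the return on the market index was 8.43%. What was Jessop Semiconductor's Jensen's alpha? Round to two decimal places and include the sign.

Market excess return = 8.43% − 1.83% = 6.60%
CAPM benchmark = R_f + β(R_m − R_f) = 1.83% + 1.170 × 6.60% = 9.55200%
α = actual − benchmark = 4.84% − 9.55200% = -4.71%

-4.71%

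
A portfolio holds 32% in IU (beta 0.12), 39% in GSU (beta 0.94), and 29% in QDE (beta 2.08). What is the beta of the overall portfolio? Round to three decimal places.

1.008

β_P = Σ w_i β_i = 0.32×0.12 + 0.39×0.94 + 0.29×2.08 = 1.0082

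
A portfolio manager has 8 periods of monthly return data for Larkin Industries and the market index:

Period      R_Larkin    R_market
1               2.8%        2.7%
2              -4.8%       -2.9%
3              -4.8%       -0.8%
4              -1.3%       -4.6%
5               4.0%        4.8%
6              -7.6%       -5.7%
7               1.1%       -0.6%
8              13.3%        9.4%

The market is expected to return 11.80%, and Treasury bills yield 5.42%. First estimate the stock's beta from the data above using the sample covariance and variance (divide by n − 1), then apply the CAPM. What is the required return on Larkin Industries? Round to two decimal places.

13.08%

Mean R_i = (2.8 − 4.8 − 4.8 − 1.3 + 4.0 − 7.6 + 1.1 + 13.3) / 8 = 0.3375%
Mean R_m = (2.7 − 2.9 − 0.8 − 4.6 + 4.8 − 5.7 − 0.6 + 9.4) / 8 = 0.2875%
Σ(R_i − R̄_i)(R_m − R̄_m) = 217.4038  ⇒  Cov = 217.4038 / 7 = 31.0577
Σ(R_m − R̄_m)² = 181.0888  ⇒  Var(R_m) = 181.0888 / 7 = 25.8698
β = Cov / Var(R_m) = 31.0577 / 25.8698 = 1.2005
MRP = 11.80% − 5.42% = 6.38%
E(R) = R_f + β × MRP = 5.42% + 1.2005 × 6.38% = 13.08%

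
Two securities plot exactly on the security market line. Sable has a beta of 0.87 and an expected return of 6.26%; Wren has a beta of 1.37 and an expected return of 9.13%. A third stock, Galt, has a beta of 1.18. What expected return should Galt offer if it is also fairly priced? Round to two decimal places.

MRP (SML slope) = (9.13% − 6.26%) / (1.37 − 0.87) = 2.87% / 0.50 = 5.7400%
R_f (intercept) = 6.26% − 0.87 × 5.7400% = 1.2662%
E(R_Galt) = R_f + β × MRP = 1.2662% + 1.18 × 5.7400% = 8.04%

8.04%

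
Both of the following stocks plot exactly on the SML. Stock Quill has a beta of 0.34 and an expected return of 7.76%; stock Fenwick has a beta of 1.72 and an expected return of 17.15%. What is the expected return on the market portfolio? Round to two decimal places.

Both satisfy E(R) = R_f + β·MRP, so the slope of the SML is
MRP = (17.15% − 7.76%) / (1.72 − 0.34) = 9.39% / 1.38 = 6.8043%
R_f = E(R_Quill) − β_Quill·MRP = 7.76% − 0.34 × 6.8043% = 5.4465%
E(R_m) = R_f + MRP = 5.4465% + 6.8043% = 12.25%

12.25%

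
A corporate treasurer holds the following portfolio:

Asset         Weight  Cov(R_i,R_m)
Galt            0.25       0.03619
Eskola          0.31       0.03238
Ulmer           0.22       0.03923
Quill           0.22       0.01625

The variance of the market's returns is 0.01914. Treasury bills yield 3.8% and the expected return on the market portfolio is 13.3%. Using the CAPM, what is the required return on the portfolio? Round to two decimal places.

β_Galt = 0.03619 / 0.01914 = 1.8908
β_Eskola = 0.03238 / 0.01914 = 1.6917
β_Ulmer = 0.03923 / 0.01914 = 2.0496
β_Quill = 0.01625 / 0.01914 = 0.8490
β_P = Σ w_i β_i = 0.25×1.8908 + 0.31×1.6917 + 0.22×2.0496 + 0.22×0.8490 = 1.6348
MRP = 13.3% − 3.8% = 9.50%
E(R_P) = R_f + β_P × MRP = 3.8% + 1.6348 × 9.5% = 19.33%

19.33%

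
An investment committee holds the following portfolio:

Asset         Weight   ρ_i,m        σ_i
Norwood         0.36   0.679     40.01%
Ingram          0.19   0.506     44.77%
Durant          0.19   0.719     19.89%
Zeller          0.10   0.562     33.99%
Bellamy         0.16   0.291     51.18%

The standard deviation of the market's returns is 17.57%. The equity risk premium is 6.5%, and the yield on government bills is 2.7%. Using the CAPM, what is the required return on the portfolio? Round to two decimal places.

β_Norwood = 0.679 × 40.01% / 17.57% = 1.5462
β_Ingram = 0.506 × 44.77% / 17.57% = 1.2893
β_Durant = 0.719 × 19.89% / 17.57% = 0.8139
β_Zeller = 0.562 × 33.99% / 17.57% = 1.0872
β_Bellamy = 0.291 × 51.18% / 17.57% = 0.8477
β_P = Σ w_i β_i = 0.36×1.5462 + 0.19×1.2893 + 0.19×0.8139 + 0.10×1.0872 + 0.16×0.8477 = 1.2006
E(R_P) = R_f + β_P × MRP = 2.7% + 1.2006 × 6.5% = 10.50%

10.50%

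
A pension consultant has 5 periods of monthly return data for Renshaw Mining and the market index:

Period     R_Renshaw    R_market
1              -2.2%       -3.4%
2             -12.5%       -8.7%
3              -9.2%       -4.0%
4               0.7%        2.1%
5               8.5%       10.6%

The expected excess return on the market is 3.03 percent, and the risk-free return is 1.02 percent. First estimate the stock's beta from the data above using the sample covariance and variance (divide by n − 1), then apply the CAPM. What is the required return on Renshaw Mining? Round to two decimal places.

Mean R_i = (-2.2 − 12.5 − 9.2 + 0.7 + 8.5) / 5 = -2.9400%
Mean R_m = (-3.4 − 8.7 − 4.0 + 2.1 + 10.6) / 5 = -0.6800%
Σ(R_i − R̄_i)(R_m − R̄_m) = 234.6040  ⇒  Cov = 234.6040 / 4 = 58.6510
Σ(R_m − R̄_m)² = 217.7080  ⇒  Var(R_m) = 217.7080 / 4 = 54.4270
β = Cov / Var(R_m) = 58.6510 / 54.4270 = 1.0776
E(R) = R_f + β × MRP = 1.02% + 1.0776 × 3.03% = 4.29%

4.29%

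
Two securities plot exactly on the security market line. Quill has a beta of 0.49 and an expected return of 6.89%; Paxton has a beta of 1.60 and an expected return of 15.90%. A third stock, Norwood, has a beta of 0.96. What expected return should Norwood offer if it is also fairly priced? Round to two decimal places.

MRP (SML slope) = (15.90% − 6.89%) / (1.60 − 0.49) = 9.01% / 1.11 = 8.1171%
R_f (intercept) = 6.89% − 0.49 × 8.1171% = 2.9126%
E(R_Norwood) = R_f + β × MRP = 2.9126% + 0.96 × 8.1171% = 10.71%

10.71%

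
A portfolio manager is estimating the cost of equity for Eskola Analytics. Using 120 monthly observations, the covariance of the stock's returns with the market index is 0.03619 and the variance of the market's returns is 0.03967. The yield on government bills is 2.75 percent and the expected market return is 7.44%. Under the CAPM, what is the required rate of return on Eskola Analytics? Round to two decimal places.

7.03%

β = Cov(R_i, R_m) / Var(R_m) = 0.03619 / 0.03967 = 0.9123
MRP = 7.44% − 2.75% = 4.69%
E(R) = R_f + β × MRP = 2.75% + 0.9123 × 4.69% = 7.03%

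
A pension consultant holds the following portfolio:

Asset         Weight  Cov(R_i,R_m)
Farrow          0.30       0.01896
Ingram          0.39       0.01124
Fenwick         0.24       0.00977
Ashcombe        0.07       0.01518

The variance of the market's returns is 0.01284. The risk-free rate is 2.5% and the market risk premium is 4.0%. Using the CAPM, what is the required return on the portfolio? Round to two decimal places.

6.70%

β_Farrow = 0.01896 / 0.01284 = 1.4766
β_Ingram = 0.01124 / 0.01284 = 0.8754
β_Fenwick = 0.00977 / 0.01284 = 0.7609
β_Ashcombe = 0.01518 / 0.01284 = 1.1822
β_P = Σ w_i β_i = 0.30×1.4766 + 0.39×0.8754 + 0.24×0.7609 + 0.07×1.1822 = 1.0498
E(R_P) = R_f + β_P × MRP = 2.5% + 1.0498 × 4.0% = 6.70%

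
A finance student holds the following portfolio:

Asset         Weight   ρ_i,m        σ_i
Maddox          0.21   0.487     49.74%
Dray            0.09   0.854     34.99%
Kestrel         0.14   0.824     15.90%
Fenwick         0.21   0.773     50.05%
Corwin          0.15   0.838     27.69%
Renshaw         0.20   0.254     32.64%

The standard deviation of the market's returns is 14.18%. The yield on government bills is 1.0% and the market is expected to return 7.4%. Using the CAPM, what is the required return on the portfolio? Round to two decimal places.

11.32%

β_Maddox = 0.487 × 49.74% / 14.18% = 1.7083
β_Dray = 0.854 × 34.99% / 14.18% = 2.1073
β_Kestrel = 0.824 × 15.90% / 14.18% = 0.9239
β_Fenwick = 0.773 × 50.05% / 14.18% = 2.7284
β_Corwin = 0.838 × 27.69% / 14.18% = 1.6364
β_Renshaw = 0.254 × 32.64% / 14.18% = 0.5847
β_P = Σ w_i β_i = 0.21×1.7083 + 0.09×2.1073 + 0.14×0.9239 + 0.21×2.7284 + 0.15×1.6364 + 0.20×0.5847 = 1.6131
MRP = 7.4% − 1.0% = 6.40%
E(R_P) = R_f + β_P × MRP = 1.0% + 1.6131 × 6.4% = 11.32%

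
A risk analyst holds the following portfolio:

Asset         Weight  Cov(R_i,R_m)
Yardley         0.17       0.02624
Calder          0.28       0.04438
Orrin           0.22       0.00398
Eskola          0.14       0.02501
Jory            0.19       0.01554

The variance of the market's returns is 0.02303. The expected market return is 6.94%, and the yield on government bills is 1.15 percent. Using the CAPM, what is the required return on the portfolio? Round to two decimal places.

β_Yardley = 0.02624 / 0.02303 = 1.1394
β_Calder = 0.04438 / 0.02303 = 1.9271
β_Orrin = 0.00398 / 0.02303 = 0.1728
β_Eskola = 0.02501 / 0.02303 = 1.0860
β_Jory = 0.01554 / 0.02303 = 0.6748
β_P = Σ w_i β_i = 0.17×1.1394 + 0.28×1.9271 + 0.22×0.1728 + 0.14×1.0860 + 0.19×0.6748 = 1.0516
MRP = 6.94% − 1.15% = 5.79%
E(R_P) = R_f + β_P × MRP = 1.15% + 1.0516 × 5.79% = 7.24%

7.24%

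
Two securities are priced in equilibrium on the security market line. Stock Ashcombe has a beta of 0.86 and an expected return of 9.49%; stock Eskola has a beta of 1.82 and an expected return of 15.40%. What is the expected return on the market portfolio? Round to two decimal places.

10.35%

Both satisfy E(R) = R_f + β·MRP, so the slope of the SML is
MRP = (15.40% − 9.49%) / (1.82 − 0.86) = 5.91% / 0.96 = 6.1563%
R_f = E(R_Ashcombe) − β_Ashcombe·MRP = 9.49% − 0.86 × 6.1563% = 4.1956%
E(R_m) = R_f + MRP = 4.1956% + 6.1563% = 10.35%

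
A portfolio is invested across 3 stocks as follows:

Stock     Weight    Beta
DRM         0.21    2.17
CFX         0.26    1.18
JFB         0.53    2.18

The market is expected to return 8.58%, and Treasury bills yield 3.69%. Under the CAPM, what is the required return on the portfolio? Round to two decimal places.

13.07%

β_P = Σ w_i β_i = 0.21×2.17 + 0.26×1.18 + 0.53×2.18 = 1.9179
MRP = 8.58% − 3.69% = 4.89%
E(R_P) = R_f + β_P × MRP = 3.69% + 1.9179 × 4.89% = 13.07%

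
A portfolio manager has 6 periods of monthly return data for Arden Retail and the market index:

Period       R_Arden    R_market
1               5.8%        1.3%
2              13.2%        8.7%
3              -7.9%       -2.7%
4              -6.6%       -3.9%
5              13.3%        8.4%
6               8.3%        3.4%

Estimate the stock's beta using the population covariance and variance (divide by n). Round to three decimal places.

Mean R_i = (5.8 + 13.2 − 7.9 − 6.6 + 13.3 + 8.3) / 6 = 4.3500%
Mean R_m = (1.3 + 8.7 − 2.7 − 3.9 + 8.4 + 3.4) / 6 = 2.5333%
Σ(R_i − R̄_i)(R_m − R̄_m) = 243.2700  ⇒  Cov = 243.2700 / 6 = 40.5450
Σ(R_m − R̄_m)² = 143.4933  ⇒  Var(R_m) = 143.4933 / 6 = 23.9156
β = Cov / Var(R_m) = 40.5450 / 23.9156 = 1.6953

1.695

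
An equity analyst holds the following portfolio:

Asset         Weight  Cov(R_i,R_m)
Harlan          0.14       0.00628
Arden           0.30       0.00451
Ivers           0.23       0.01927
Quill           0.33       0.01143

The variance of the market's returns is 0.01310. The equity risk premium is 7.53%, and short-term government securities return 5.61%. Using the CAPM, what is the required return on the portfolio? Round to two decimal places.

11.61%

β_Harlan = 0.00628 / 0.01310 = 0.4794
β_Arden = 0.00451 / 0.01310 = 0.3443
β_Ivers = 0.01927 / 0.01310 = 1.4710
β_Quill = 0.01143 / 0.01310 = 0.8725
β_P = Σ w_i β_i = 0.14×0.4794 + 0.30×0.3443 + 0.23×1.4710 + 0.33×0.8725 = 0.7967
E(R_P) = R_f + β_P × MRP = 5.61% + 0.7967 × 7.53% = 11.61%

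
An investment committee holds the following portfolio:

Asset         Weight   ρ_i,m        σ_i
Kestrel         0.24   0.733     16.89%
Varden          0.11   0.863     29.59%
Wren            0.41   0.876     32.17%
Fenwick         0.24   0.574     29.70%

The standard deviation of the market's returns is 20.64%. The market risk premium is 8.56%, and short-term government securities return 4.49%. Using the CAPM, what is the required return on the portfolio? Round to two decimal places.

β_Kestrel = 0.733 × 16.89% / 20.64% = 0.5998
β_Varden = 0.863 × 29.59% / 20.64% = 1.2372
β_Wren = 0.876 × 32.17% / 20.64% = 1.3654
β_Fenwick = 0.574 × 29.70% / 20.64% = 0.8260
β_P = Σ w_i β_i = 0.24×0.5998 + 0.11×1.2372 + 0.41×1.3654 + 0.24×0.8260 = 1.0381
E(R_P) = R_f + β_P × MRP = 4.49% + 1.0381 × 8.56% = 13.38%

13.38%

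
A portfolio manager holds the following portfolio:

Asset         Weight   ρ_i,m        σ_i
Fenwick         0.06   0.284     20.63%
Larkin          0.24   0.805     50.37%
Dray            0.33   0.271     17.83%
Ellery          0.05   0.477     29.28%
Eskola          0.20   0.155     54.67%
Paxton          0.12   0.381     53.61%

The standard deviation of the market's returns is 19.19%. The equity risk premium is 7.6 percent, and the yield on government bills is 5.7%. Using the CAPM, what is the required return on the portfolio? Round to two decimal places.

β_Fenwick = 0.284 × 20.63% / 19.19% = 0.3053
β_Larkin = 0.805 × 50.37% / 19.19% = 2.1130
β_Dray = 0.271 × 17.83% / 19.19% = 0.2518
β_Ellery = 0.477 × 29.28% / 19.19% = 0.7278
β_Eskola = 0.155 × 54.67% / 19.19% = 0.4416
β_Paxton = 0.381 × 53.61% / 19.19% = 1.0644
β_P = Σ w_i β_i = 0.06×0.3053 + 0.24×2.1130 + 0.33×0.2518 + 0.05×0.7278 + 0.20×0.4416 + 0.12×1.0644 = 0.8610
E(R_P) = R_f + β_P × MRP = 5.7% + 0.8610 × 7.6% = 12.24%

12.24%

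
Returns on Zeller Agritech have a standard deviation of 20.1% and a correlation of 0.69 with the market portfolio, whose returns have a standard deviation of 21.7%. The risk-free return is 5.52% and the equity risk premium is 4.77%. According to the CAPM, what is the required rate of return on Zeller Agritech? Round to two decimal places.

8.57%

β = ρ × σ_i / σ_m = 0.69 × 20.1% / 21.7% = 0.6391
E(R) = 5.52% + 0.6391 × 4.77% = 8.57%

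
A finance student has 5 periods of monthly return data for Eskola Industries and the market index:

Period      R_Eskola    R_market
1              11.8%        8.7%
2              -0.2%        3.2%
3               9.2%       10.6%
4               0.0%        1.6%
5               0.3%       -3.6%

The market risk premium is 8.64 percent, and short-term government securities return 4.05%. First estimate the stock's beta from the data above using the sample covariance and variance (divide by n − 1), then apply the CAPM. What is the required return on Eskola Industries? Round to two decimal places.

11.50%

Mean R_i = (11.8 − 0.2 + 9.2 + 0.0 + 0.3) / 5 = 4.2200%
Mean R_m = (8.7 + 3.2 + 10.6 + 1.6 − 3.6) / 5 = 4.1000%
Σ(R_i − R̄_i)(R_m − R̄_m) = 111.9500  ⇒  Cov = 111.9500 / 4 = 27.9875
Σ(R_m − R̄_m)² = 129.7600  ⇒  Var(R_m) = 129.7600 / 4 = 32.4400
β = Cov / Var(R_m) = 27.9875 / 32.4400 = 0.8627
E(R) = R_f + β × MRP = 4.05% + 0.8627 × 8.64% = 11.50%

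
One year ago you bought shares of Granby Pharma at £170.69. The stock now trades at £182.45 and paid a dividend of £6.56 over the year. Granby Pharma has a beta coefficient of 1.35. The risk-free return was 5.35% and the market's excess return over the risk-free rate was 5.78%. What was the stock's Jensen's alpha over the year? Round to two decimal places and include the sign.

Realised HPR = (P1 + D1 − P0) / P0 = (182.45 + 6.56 − 170.69) / 170.69 = 18.32 / 170.69 = 10.7329%
CAPM required = R_f + β·MRP = 5.35% + 1.35 × 5.78% = 13.1530%
α = realised − required = 10.7329% − 13.1530% = -2.42%

-2.42%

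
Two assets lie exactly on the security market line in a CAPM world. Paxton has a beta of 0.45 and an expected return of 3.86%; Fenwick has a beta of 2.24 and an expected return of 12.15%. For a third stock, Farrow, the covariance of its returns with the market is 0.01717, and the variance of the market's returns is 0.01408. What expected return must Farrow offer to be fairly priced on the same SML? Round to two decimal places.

MRP = (12.15% − 3.86%) / (2.24 − 0.45) = 4.6313%
R_f = 3.86% − 0.45 × 4.6313% = 1.7759%
β_Farrow = Cov / Var(R_m) = 0.01717 / 0.01408 = 1.2195
E(R_Farrow) = R_f + β × MRP = 1.7759% + 1.2195 × 4.6313% = 7.42%

7.42%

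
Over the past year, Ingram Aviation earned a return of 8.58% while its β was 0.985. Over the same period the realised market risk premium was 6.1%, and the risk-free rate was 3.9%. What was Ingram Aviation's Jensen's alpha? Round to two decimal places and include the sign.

CAPM benchmark = R_f + β(R_m − R_f) = 3.9% + 0.985 × 6.1% = 9.9085%
α = actual − benchmark = 8.58% − 9.9085% = -1.33%

-1.33%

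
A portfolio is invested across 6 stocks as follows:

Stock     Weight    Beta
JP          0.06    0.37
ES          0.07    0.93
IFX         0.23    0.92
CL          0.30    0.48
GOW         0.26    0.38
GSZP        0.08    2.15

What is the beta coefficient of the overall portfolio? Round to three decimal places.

0.714

β_P = Σ w_i β_i = 0.06×0.37 + 0.07×0.93 + 0.23×0.92 + 0.30×0.48 + 0.26×0.38 + 0.08×2.15 = 0.7137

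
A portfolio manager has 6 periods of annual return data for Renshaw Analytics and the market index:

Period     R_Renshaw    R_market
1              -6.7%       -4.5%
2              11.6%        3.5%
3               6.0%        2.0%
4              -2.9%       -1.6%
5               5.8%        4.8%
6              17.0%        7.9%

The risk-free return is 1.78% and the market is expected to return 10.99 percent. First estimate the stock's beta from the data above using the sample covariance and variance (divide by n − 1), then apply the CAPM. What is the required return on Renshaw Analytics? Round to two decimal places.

Mean R_i = (-6.7 + 11.6 + 6.0 − 2.9 + 5.8 + 17.0) / 6 = 5.1333%
Mean R_m = (-4.5 + 3.5 + 2.0 − 1.6 + 4.8 + 7.9) / 6 = 2.0167%
Σ(R_i − R̄_i)(R_m − R̄_m) = 187.4167  ⇒  Cov = 187.4167 / 5 = 37.4833
Σ(R_m − R̄_m)² = 100.1083  ⇒  Var(R_m) = 100.1083 / 5 = 20.0217
β = Cov / Var(R_m) = 37.4833 / 20.0217 = 1.8721
MRP = 10.99% − 1.78% = 9.21%
E(R) = R_f + β × MRP = 1.78% + 1.8721 × 9.21% = 19.02%

19.02%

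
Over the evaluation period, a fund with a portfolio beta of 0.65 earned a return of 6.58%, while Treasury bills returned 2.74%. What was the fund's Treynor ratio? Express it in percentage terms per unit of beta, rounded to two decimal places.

5.91%

Treynor = (R_P − R_f) / β_P = (6.58% − 2.74%) / 0.6500 = 3.84% / 0.6500 = 5.91%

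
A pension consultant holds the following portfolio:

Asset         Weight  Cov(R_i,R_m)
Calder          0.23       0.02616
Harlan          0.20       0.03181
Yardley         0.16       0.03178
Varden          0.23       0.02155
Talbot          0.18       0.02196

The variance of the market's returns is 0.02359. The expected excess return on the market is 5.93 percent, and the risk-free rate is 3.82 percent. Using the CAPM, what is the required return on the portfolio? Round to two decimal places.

10.45%

β_Calder = 0.02616 / 0.02359 = 1.1089
β_Harlan = 0.03181 / 0.02359 = 1.3485
β_Yardley = 0.03178 / 0.02359 = 1.3472
β_Varden = 0.02155 / 0.02359 = 0.9135
β_Talbot = 0.02196 / 0.02359 = 0.9309
β_P = Σ w_i β_i = 0.23×1.1089 + 0.20×1.3485 + 0.16×1.3472 + 0.23×0.9135 + 0.18×0.9309 = 1.1180
E(R_P) = R_f + β_P × MRP = 3.82% + 1.1180 × 5.93% = 10.45%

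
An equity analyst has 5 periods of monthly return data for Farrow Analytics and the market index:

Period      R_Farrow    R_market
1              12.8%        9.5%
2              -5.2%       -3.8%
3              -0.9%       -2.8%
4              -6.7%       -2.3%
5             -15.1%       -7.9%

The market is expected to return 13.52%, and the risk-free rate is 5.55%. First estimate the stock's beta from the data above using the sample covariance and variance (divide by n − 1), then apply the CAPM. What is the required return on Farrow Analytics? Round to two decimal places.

17.61%

Mean R_i = (12.8 − 5.2 − 0.9 − 6.7 − 15.1) / 5 = -3.0200%
Mean R_m = (9.5 − 3.8 − 2.8 − 2.3 − 7.9) / 5 = -1.4600%
Σ(R_i − R̄_i)(R_m − R̄_m) = 256.5340  ⇒  Cov = 256.5340 / 4 = 64.1335
Σ(R_m − R̄_m)² = 169.5720  ⇒  Var(R_m) = 169.5720 / 4 = 42.3930
β = Cov / Var(R_m) = 64.1335 / 42.3930 = 1.5128
MRP = 13.52% − 5.55% = 7.97%
E(R) = R_f + β × MRP = 5.55% + 1.5128 × 7.97% = 17.61%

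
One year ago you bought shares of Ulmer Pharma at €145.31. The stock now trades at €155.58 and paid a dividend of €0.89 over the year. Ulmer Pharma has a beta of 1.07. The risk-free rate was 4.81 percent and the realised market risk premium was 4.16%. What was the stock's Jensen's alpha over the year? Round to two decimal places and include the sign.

-1.58%

Realised HPR = (P1 + D1 − P0) / P0 = (155.58 + 0.89 − 145.31) / 145.31 = 11.16 / 145.31 = 7.6801%
CAPM required = R_f + β·MRP = 4.81% + 1.07 × 4.16% = 9.2612%
α = realised − required = 7.6801% − 9.2612% = -1.58%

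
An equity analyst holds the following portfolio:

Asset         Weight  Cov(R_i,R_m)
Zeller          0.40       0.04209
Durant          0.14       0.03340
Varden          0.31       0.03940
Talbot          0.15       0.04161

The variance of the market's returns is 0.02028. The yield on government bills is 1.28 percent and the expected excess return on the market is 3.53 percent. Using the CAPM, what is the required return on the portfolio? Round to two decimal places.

8.24%

β_Zeller = 0.04209 / 0.02028 = 2.0754
β_Durant = 0.03340 / 0.02028 = 1.6469
β_Varden = 0.03940 / 0.02028 = 1.9428
β_Talbot = 0.04161 / 0.02028 = 2.0518
β_P = Σ w_i β_i = 0.40×2.0754 + 0.14×1.6469 + 0.31×1.9428 + 0.15×2.0518 = 1.9708
E(R_P) = R_f + β_P × MRP = 1.28% + 1.9708 × 3.53% = 8.24%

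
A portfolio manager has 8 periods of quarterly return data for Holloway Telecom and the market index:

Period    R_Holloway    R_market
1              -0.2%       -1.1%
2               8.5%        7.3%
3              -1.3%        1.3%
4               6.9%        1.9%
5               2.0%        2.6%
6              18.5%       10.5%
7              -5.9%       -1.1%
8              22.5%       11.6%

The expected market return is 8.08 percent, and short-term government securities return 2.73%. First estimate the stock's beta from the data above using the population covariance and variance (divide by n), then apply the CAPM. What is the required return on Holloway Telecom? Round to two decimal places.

12.74%

Mean R_i = (-0.2 + 8.5 − 1.3 + 6.9 + 2.0 + 18.5 − 5.9 + 22.5) / 8 = 6.3750%
Mean R_m = (-1.1 + 7.3 + 1.3 + 1.9 + 2.6 + 10.5 − 1.1 + 11.6) / 8 = 4.1250%
Σ(R_i − R̄_i)(R_m − R̄_m) = 330.2550  ⇒  Cov = 330.2550 / 8 = 41.2819
Σ(R_m − R̄_m)² = 176.4550  ⇒  Var(R_m) = 176.4550 / 8 = 22.0569
β = Cov / Var(R_m) = 41.2819 / 22.0569 = 1.8716
MRP = 8.08% − 2.73% = 5.35%
E(R) = R_f + β × MRP = 2.73% + 1.8716 × 5.35% = 12.74%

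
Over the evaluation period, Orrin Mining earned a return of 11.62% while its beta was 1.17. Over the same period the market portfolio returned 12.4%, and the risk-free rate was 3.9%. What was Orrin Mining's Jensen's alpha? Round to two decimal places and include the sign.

Market excess return = 12.4% − 3.9% = 8.50%
CAPM benchmark = R_f + β(R_m − R_f) = 3.9% + 1.17 × 8.5% = 13.8450%
α = actual − benchmark = 11.62% − 13.8450% = -2.23%

-2.23%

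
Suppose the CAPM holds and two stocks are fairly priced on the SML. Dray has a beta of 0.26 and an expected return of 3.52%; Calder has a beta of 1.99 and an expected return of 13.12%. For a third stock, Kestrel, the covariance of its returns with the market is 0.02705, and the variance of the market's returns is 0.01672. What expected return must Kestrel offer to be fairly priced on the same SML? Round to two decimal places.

11.05%

MRP = (13.12% − 3.52%) / (1.99 − 0.26) = 5.5491%
R_f = 3.52% − 0.26 × 5.5491% = 2.0772%
β_Kestrel = Cov / Var(R_m) = 0.02705 / 0.01672 = 1.6178
E(R_Kestrel) = R_f + β × MRP = 2.0772% + 1.6178 × 5.5491% = 11.05%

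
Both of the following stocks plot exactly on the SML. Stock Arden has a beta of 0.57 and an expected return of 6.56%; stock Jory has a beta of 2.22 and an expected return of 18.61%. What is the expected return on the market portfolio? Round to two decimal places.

9.70%

Both satisfy E(R) = R_f + β·MRP, so the slope of the SML is
MRP = (18.61% − 6.56%) / (2.22 − 0.57) = 12.05% / 1.65 = 7.3030%
R_f = E(R_Arden) − β_Arden·MRP = 6.56% − 0.57 × 7.3030% = 2.3973%
E(R_m) = R_f + MRP = 2.3973% + 7.3030% = 9.70%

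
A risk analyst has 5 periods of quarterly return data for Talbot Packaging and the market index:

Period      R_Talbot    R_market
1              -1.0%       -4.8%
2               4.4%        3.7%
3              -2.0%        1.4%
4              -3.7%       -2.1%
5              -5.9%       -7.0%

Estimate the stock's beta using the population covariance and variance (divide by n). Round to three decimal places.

0.691

Mean R_i = (-1.0 + 4.4 − 2.0 − 3.7 − 5.9) / 5 = -1.6400%
Mean R_m = (-4.8 + 3.7 + 1.4 − 2.1 − 7.0) / 5 = -1.7600%
Σ(R_i − R̄_i)(R_m − R̄_m) = 52.9180  ⇒  Cov = 52.9180 / 5 = 10.5836
Σ(R_m − R̄_m)² = 76.6120  ⇒  Var(R_m) = 76.6120 / 5 = 15.3224
β = Cov / Var(R_m) = 10.5836 / 15.3224 = 0.6907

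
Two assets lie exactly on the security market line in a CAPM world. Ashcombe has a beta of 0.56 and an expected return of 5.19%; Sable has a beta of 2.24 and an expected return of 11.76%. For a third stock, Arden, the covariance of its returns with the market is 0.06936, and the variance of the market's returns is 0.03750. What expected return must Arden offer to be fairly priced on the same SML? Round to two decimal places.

10.23%

MRP = (11.76% − 5.19%) / (2.24 − 0.56) = 3.9107%
R_f = 5.19% − 0.56 × 3.9107% = 3.0000%
β_Arden = Cov / Var(R_m) = 0.06936 / 0.03750 = 1.8496
E(R_Arden) = R_f + β × MRP = 3.0000% + 1.8496 × 3.9107% = 10.23%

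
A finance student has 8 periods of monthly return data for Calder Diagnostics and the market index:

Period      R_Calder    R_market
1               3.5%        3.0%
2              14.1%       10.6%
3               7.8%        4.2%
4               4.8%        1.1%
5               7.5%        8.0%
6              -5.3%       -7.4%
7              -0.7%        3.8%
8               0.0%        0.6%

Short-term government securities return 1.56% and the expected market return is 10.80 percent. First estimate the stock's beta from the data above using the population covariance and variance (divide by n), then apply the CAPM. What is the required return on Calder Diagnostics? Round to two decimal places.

Mean R_i = (3.5 + 14.1 + 7.8 + 4.8 + 7.5 − 5.3 − 0.7 + 0.0) / 8 = 3.9625%
Mean R_m = (3.0 + 10.6 + 4.2 + 1.1 + 8.0 − 7.4 + 3.8 + 0.6) / 8 = 2.9875%
Σ(R_i − R̄_i)(R_m − R̄_m) = 199.8563  ⇒  Cov = 199.8563 / 8 = 24.9820
Σ(R_m − R̄_m)² = 202.3688  ⇒  Var(R_m) = 202.3688 / 8 = 25.2961
β = Cov / Var(R_m) = 24.9820 / 25.2961 = 0.9876
MRP = 10.80% − 1.56% = 9.24%
E(R) = R_f + β × MRP = 1.56% + 0.9876 × 9.24% = 10.69%

10.69%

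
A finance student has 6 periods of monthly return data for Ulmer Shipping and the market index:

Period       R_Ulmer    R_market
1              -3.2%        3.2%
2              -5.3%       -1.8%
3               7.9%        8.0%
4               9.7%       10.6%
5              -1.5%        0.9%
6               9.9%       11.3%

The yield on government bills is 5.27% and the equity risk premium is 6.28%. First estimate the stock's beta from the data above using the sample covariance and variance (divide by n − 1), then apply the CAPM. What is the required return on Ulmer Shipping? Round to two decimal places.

13.12%

Mean R_i = (-3.2 − 5.3 + 7.9 + 9.7 − 1.5 + 9.9) / 6 = 2.9167%
Mean R_m = (3.2 − 1.8 + 8.0 + 10.6 + 0.9 + 11.3) / 6 = 5.3667%
Σ(R_i − R̄_i)(R_m − R̄_m) = 181.9233  ⇒  Cov = 181.9233 / 5 = 36.3847
Σ(R_m − R̄_m)² = 145.5333  ⇒  Var(R_m) = 145.5333 / 5 = 29.1067
β = Cov / Var(R_m) = 36.3847 / 29.1067 = 1.2500
E(R) = R_f + β × MRP = 5.27% + 1.2500 × 6.28% = 13.12%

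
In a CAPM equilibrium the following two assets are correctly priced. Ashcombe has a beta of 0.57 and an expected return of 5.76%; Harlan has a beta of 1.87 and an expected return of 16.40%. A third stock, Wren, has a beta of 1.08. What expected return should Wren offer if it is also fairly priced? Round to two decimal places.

9.93%

MRP (SML slope) = (16.40% − 5.76%) / (1.87 − 0.57) = 10.64% / 1.30 = 8.1846%
R_f (intercept) = 5.76% − 0.57 × 8.1846% = 1.0948%
E(R_Wren) = R_f + β × MRP = 1.0948% + 1.08 × 8.1846% = 9.93%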